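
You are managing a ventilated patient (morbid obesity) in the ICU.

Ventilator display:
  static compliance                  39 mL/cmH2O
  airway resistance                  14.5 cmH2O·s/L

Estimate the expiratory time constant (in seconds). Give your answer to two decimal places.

τ = R × C = 14.5 × 39 mL/cmH2O = 14.5 × 0.039 L/cmH2O = 0.5655 s.

0.57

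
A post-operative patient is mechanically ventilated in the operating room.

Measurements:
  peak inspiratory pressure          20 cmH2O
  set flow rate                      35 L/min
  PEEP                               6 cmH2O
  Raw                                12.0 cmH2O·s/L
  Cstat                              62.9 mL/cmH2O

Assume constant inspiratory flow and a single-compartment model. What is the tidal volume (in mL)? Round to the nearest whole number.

Flow: 35 L/min ÷ 60 = 0.5833 L/s.
Equation of motion (constant flow): PIP = Vt/C + R·V̇ + PEEP.
Vt/C = PIP − R·V̇ − PEEP = 20 − 7.0 − 6 = 7.0 cmH2O.
Vt = C × 7.0 = 62.9 × 7.0 = 440.3 mL.

440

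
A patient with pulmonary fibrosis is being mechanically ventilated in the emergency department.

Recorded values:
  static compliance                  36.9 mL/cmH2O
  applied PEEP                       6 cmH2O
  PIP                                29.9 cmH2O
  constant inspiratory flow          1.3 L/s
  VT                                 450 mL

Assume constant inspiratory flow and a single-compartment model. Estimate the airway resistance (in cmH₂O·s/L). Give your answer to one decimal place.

Equation of motion (constant flow): PIP = Vt/C + R·V̇ + PEEP.
R·V̇ = PIP − Vt/C − PEEP = 29.9 − 450/36.9 − 6 = 29.9 − 12.195 − 6 = 11.705 cmH2O.
R = 11.705 / 1.3 = 9.004 cmH2O·s/L.

9.0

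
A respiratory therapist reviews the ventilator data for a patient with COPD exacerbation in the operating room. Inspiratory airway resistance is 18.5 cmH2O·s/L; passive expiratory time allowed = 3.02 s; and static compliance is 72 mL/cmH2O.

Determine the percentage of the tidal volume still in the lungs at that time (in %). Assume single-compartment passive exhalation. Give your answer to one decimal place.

10.4

τ = R × C = 18.5 × 72 mL/cmH2O = 18.5 × 0.072 L/cmH2O = 1.332 s.
Passive exhalation: V(t)/V₀ = e^(−t/τ) = e^(−3.02/1.332) = 0.1036.
Fraction remaining = 0.1036 → 10.36%.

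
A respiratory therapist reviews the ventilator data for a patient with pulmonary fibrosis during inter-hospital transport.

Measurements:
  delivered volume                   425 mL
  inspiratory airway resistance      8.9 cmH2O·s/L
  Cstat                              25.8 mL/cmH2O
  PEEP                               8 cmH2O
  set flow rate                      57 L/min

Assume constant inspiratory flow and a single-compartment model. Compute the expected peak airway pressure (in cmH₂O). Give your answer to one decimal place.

32.9

Flow: 57 L/min ÷ 60 = 0.95 L/s.
Equation of motion (constant flow): PIP = Vt/C + R·V̇ + PEEP.
PIP = 425/25.8 + 8.9×0.95 + 8 = 16.473 + 8.455 + 8 = 32.928 cmH2O.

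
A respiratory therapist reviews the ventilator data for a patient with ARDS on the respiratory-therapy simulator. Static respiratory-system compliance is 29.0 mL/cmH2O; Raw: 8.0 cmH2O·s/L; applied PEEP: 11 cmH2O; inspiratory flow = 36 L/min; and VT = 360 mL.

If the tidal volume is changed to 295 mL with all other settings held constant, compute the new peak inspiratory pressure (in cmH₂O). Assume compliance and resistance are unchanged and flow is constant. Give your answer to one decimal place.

26.0

Flow: 36 L/min ÷ 60 = 0.6 L/s.
PIP = Vt/C + R·V̇ + PEEP (constant-flow equation of motion).
Only the elastic term changes: ΔPIP = ΔVt / C = (295 − 360) / 29.0 = -2.241 cmH2O.
Original PIP = 360/29.0 + 8.0×0.6 + 11 = 28.214 cmH2O; new PIP = 28.214 + (-2.241) = 25.973 cmH2O.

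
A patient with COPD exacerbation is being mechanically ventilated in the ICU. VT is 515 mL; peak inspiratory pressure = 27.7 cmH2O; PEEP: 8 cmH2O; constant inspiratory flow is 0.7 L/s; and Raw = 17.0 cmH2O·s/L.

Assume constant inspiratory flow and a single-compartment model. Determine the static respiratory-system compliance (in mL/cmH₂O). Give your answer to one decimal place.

Equation of motion (constant flow): PIP = Vt/C + R·V̇ + PEEP.
Vt/C = PIP − R·V̇ − PEEP = 27.7 − 17.0×0.7 − 8 = 27.7 − 11.9 − 8 = 7.8 cmH2O.
C = Vt / 7.8 = 515 / 7.8 = 66.026 mL/cmH2O.

66.0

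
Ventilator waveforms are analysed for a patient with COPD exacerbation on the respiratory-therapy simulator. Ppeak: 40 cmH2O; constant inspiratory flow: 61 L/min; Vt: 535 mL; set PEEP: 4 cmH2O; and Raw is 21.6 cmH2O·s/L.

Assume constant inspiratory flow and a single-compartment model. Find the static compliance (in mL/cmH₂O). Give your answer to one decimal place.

Flow: 61 L/min ÷ 60 = 1.0167 L/s.
Equation of motion (constant flow): PIP = Vt/C + R·V̇ + PEEP.
Vt/C = PIP − R·V̇ − PEEP = 40 − 21.6×1.0167 − 4 = 40 − 21.961 − 4 = 14.039 cmH2O.
C = Vt / 14.039 = 535 / 14.039 = 38.108 mL/cmH2O.

38.1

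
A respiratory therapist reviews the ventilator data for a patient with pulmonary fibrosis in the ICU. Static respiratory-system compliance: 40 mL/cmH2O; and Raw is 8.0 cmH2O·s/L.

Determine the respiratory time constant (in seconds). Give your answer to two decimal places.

0.32

τ = R × C = 8.0 × 40 mL/cmH2O = 8.0 × 0.040 L/cmH2O = 0.32 s.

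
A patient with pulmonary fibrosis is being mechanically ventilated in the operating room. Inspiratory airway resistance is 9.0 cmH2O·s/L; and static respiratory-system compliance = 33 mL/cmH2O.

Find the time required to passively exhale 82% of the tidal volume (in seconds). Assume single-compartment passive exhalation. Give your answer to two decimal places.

0.51

τ = R × C = 9.0 × 33 mL/cmH2O = 9.0 × 0.033 L/cmH2O = 0.297 s.
Exhaled fraction f = 1 − e^(−t/τ) → t = −τ·ln(1 − f) = −0.297·ln(0.18) = 0.5093 s.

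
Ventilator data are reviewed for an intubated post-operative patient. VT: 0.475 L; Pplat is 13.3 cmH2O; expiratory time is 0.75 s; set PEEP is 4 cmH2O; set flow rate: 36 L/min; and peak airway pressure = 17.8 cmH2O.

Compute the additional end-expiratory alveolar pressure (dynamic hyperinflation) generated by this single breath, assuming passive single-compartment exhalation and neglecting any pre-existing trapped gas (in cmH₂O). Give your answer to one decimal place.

Flow: 36 L/min ÷ 60 = 0.6 L/s.
R = (PIP − Pplat)/V̇ = (17.8 − 13.3) / 0.6 = 4.5/0.6 = 7.5 cmH2O·s/L.
C = Vt/(Pplat − PEEP) = 475.0 / (13.3 − 4) = 475.0/9.3 = 51.075 mL/cmH2O.
τ = R × C = 7.5 × 0.05108 L/cmH2O = 0.3831 s.
Fraction remaining = e^(−Te/τ) = e^(−0.75/0.3831) = 0.1412; trapped volume = 475.0 × 0.1412 = 67.07 mL.
Additional alveolar pressure from trapping ≈ V_trapped / C = 67.07 / 51.075 = 1.313 cmH2O.

1.3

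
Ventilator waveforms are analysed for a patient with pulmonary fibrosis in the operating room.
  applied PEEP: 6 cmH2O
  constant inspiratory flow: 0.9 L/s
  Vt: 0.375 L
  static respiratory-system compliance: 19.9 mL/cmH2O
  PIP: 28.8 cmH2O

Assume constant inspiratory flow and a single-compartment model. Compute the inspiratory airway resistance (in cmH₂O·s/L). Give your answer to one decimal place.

4.4

Equation of motion (constant flow): PIP = Vt/C + R·V̇ + PEEP.
R·V̇ = PIP − Vt/C − PEEP = 28.8 − 375/19.9 − 6 = 28.8 − 18.844 − 6 = 3.956 cmH2O.
R = 3.956 / 0.9 = 4.396 cmH2O·s/L.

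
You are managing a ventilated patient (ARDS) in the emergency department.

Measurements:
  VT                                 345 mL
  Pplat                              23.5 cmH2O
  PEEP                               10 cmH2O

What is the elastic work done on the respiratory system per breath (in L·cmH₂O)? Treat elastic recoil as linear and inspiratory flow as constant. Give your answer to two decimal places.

Elastic work ≈ ½ × (Pplat − PEEP) × Vt = 0.5 × (23.5 − 10) × 0.345 L = 0.5 × 13.5 × 0.345 = 2.329 L·cmH2O.

2.33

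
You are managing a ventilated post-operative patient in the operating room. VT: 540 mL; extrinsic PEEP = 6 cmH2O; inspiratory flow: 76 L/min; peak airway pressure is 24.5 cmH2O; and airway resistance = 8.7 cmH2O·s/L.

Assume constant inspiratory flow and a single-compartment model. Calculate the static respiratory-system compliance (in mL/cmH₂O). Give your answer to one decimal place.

Flow: 76 L/min ÷ 60 = 1.2667 L/s.
Equation of motion (constant flow): PIP = Vt/C + R·V̇ + PEEP.
Vt/C = PIP − R·V̇ − PEEP = 24.5 − 8.7×1.2667 − 6 = 24.5 − 11.02 − 6 = 7.48 cmH2O.
C = Vt / 7.48 = 540 / 7.48 = 72.193 mL/cmH2O.

72.2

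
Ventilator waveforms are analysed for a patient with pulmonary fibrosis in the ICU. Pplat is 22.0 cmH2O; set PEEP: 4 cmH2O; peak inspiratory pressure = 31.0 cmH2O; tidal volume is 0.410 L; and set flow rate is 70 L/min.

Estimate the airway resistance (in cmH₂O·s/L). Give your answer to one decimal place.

Flow: 70 L/min ÷ 60 = 1.1667 L/s.
Raw = (PIP − Pplat) / flow = (31.0 − 22.0) / 1.1667 = 9.0 / 1.1667 = 7.714 cmH2O·s/L.

7.7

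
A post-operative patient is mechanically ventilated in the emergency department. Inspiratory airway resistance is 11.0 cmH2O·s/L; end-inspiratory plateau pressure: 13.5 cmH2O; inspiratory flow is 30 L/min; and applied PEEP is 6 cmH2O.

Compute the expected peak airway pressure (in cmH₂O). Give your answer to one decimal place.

Flow: 30 L/min ÷ 60 = 0.5 L/s.
PIP = Pplat + Raw × flow = 13.5 + 11.0 × 0.5 = 13.5 + 5.5 = 19.0 cmH2O.

19.0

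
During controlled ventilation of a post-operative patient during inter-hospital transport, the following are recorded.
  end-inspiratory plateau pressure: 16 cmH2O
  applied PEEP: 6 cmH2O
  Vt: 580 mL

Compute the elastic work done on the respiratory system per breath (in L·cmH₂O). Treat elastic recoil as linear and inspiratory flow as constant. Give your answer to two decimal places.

2.90

Elastic work ≈ ½ × (Pplat − PEEP) × Vt = 0.5 × (16 − 6) × 0.580 L = 0.5 × 10.0 × 0.580 = 2.9 L·cmH2O.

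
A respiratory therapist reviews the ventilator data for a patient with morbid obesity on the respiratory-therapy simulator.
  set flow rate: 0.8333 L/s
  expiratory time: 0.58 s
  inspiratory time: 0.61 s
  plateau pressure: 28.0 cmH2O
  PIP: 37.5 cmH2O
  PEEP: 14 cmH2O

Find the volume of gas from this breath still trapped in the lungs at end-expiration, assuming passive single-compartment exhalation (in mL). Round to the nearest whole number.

Vt = flow × Ti = 0.8333 L/s × 0.61 s × 1000 mL/L = 508.31 mL.
R = (PIP − Pplat)/V̇ = (37.5 − 28.0) / 0.8333 = 9.5/0.8333 = 11.4 cmH2O·s/L.
C = Vt/(Pplat − PEEP) = 508.31 / (28.0 − 14) = 508.31/14.0 = 36.308 mL/cmH2O.
τ = R × C = 11.4 × 0.03631 L/cmH2O = 0.4139 s.
Fraction remaining = e^(−Te/τ) = e^(−0.58/0.4139) = 0.2463.
Trapped volume = 508.31 × 0.2463 = 125.2 mL.

125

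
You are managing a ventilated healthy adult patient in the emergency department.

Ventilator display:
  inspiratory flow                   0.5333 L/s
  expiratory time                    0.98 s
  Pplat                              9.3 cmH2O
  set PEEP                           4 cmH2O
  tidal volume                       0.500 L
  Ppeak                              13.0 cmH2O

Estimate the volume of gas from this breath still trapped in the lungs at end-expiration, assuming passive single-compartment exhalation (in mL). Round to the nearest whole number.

R = (PIP − Pplat)/V̇ = (13.0 − 9.3) / 0.5333 = 3.7/0.5333 = 6.938 cmH2O·s/L.
C = Vt/(Pplat − PEEP) = 500.0 / (9.3 − 4) = 500.0/5.3 = 94.34 mL/cmH2O.
τ = R × C = 6.938 × 0.09434 L/cmH2O = 0.6545 s.
Fraction remaining = e^(−Te/τ) = e^(−0.98/0.6545) = 0.2237.
Trapped volume = 500.0 × 0.2237 = 111.85 mL.

112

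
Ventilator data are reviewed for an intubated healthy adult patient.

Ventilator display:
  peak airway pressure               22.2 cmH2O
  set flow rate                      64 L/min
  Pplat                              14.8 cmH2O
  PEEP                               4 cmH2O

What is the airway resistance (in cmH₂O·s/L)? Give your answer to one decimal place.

Flow: 64 L/min ÷ 60 = 1.0667 L/s.
Raw = (PIP − Pplat) / flow = (22.2 − 14.8) / 1.0667 = 7.4 / 1.0667 = 6.937 cmH2O·s/L.

6.9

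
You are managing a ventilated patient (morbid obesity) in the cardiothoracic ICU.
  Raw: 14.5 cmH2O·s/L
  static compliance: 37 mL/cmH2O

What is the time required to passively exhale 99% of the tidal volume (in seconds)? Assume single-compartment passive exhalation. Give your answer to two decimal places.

2.47

τ = R × C = 14.5 × 37 mL/cmH2O = 14.5 × 0.037 L/cmH2O = 0.5365 s.
Exhaled fraction f = 1 − e^(−t/τ) → t = −τ·ln(1 − f) = −0.5365·ln(0.01) = 2.471 s.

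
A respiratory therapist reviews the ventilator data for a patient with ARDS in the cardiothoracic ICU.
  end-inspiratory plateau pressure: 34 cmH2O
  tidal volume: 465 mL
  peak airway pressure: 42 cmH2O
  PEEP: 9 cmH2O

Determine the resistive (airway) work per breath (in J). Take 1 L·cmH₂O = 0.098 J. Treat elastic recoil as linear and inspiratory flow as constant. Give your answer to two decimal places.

0.36

With constant inspiratory flow the resistive pressure is constant at PIP − Pplat = 42 − 34 = 8.0 cmH2O, so resistive work = 8.0 × 0.465 = 3.72 L·cmH2O.
× 0.098 J/(L·cmH2O) → 0.3646 J.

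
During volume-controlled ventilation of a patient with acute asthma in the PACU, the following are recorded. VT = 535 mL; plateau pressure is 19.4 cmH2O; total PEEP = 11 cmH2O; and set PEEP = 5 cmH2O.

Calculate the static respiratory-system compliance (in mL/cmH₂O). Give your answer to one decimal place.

End-expiratory occlusion gives total PEEP = 11 cmH2O (intrinsic PEEP = 11 − 5 = 6). Use total PEEP for the elastic gradient.
Cstat = Vt / (Pplat − PEEPtotal) = 535 / (19.4 − 11) = 535 / 8.4 = 63.69 mL/cmH2O.

63.7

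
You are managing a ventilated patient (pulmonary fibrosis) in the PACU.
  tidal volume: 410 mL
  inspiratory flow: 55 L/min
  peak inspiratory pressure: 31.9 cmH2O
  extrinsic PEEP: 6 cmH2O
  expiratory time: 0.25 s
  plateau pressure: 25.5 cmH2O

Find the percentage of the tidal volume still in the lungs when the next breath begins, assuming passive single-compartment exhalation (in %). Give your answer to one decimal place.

Flow: 55 L/min ÷ 60 = 0.9167 L/s.
R = (PIP − Pplat)/V̇ = (31.9 − 25.5) / 0.9167 = 6.4/0.9167 = 6.982 cmH2O·s/L.
C = Vt/(Pplat − PEEP) = 410.0 / (25.5 − 6) = 410.0/19.5 = 21.026 mL/cmH2O.
τ = R × C = 6.982 × 0.02103 L/cmH2O = 0.1468 s.
Fraction remaining at end-expiration = e^(−Te/τ) = e^(−0.25/0.1468) = 0.1821 → 18.21%.

18.2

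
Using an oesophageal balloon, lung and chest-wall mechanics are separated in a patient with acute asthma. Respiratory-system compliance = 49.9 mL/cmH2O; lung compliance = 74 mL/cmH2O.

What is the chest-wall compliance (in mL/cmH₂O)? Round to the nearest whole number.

1/Ccw = 1/Crs − 1/CL.
1/Ccw = 1/49.9 − 1/74 = 0.006527.
Ccw = 153.21 mL/cmH2O.

153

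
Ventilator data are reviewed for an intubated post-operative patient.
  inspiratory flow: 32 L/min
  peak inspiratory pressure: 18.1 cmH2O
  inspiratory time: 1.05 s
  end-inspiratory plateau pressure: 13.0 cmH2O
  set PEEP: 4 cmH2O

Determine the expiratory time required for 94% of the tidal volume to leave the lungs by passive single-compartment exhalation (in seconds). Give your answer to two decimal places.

1.67

Flow: 32 L/min ÷ 60 = 0.5333 L/s.
Vt = flow × Ti = 0.5333 L/s × 1.05 s × 1000 mL/L = 559.97 mL.
R = (PIP − Pplat)/V̇ = (18.1 − 13.0) / 0.5333 = 5.1/0.5333 = 9.563 cmH2O·s/L.
C = Vt/(Pplat − PEEP) = 559.97 / (13.0 − 4) = 559.97/9.0 = 62.219 mL/cmH2O.
τ = R × C = 9.563 × 0.06222 L/cmH2O = 0.595 s.
t = −τ·ln(1 − 0.94) = −0.595·ln(0.06) = 1.674 s.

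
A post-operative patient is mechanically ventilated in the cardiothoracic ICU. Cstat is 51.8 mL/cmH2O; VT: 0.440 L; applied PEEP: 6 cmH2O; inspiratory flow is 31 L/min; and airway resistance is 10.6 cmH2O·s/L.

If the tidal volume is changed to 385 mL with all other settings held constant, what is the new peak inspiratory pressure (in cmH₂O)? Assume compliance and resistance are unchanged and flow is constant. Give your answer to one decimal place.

Flow: 31 L/min ÷ 60 = 0.5167 L/s.
PIP = Vt/C + R·V̇ + PEEP (constant-flow equation of motion).
Only the elastic term changes: ΔPIP = ΔVt / C = (385 − 440) / 51.8 = -1.062 cmH2O.
Original PIP = 440/51.8 + 10.6×0.5167 + 6 = 19.971 cmH2O; new PIP = 19.971 + (-1.062) = 18.909 cmH2O.

18.9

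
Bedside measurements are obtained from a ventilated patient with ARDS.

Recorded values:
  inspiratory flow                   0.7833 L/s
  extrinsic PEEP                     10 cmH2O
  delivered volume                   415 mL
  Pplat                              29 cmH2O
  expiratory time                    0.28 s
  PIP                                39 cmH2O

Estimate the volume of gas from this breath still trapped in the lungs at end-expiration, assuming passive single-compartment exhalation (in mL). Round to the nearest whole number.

R = (PIP − Pplat)/V̇ = (39 − 29) / 0.7833 = 10.0/0.7833 = 12.767 cmH2O·s/L.
C = Vt/(Pplat − PEEP) = 415.0 / (29 − 10) = 415.0/19.0 = 21.842 mL/cmH2O.
τ = R × C = 12.767 × 0.02184 L/cmH2O = 0.2788 s.
Fraction remaining = e^(−Te/τ) = e^(−0.28/0.2788) = 0.3663.
Trapped volume = 415.0 × 0.3663 = 152.01 mL.

152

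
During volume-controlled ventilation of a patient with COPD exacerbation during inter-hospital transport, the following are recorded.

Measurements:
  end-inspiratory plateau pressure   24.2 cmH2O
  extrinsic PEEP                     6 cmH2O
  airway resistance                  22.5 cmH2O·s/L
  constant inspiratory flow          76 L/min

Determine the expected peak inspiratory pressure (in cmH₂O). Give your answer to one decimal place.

Flow: 76 L/min ÷ 60 = 1.2667 L/s.
PIP = Pplat + Raw × flow = 24.2 + 22.5 × 1.2667 = 24.2 + 28.501 = 52.701 cmH2O.

52.7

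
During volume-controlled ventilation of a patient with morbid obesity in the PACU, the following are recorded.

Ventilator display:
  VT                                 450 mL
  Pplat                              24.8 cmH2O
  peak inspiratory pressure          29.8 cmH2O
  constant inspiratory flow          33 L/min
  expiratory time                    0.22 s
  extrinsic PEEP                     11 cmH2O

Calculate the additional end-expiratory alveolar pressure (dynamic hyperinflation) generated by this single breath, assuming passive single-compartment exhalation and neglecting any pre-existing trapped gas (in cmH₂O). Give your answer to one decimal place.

6.6

Flow: 33 L/min ÷ 60 = 0.55 L/s.
R = (PIP − Pplat)/V̇ = (29.8 − 24.8) / 0.55 = 5.0/0.55 = 9.091 cmH2O·s/L.
C = Vt/(Pplat − PEEP) = 450.0 / (24.8 − 11) = 450.0/13.8 = 32.609 mL/cmH2O.
τ = R × C = 9.091 × 0.03261 L/cmH2O = 0.2965 s.
Fraction remaining = e^(−Te/τ) = e^(−0.22/0.2965) = 0.4762; trapped volume = 450.0 × 0.4762 = 214.29 mL.
Additional alveolar pressure from trapping ≈ V_trapped / C = 214.29 / 32.609 = 6.571 cmH2O.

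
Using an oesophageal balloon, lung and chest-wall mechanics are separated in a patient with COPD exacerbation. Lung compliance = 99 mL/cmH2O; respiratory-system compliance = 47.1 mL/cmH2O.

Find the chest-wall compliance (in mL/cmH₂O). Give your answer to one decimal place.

89.8

1/Ccw = 1/Crs − 1/CL.
1/Ccw = 1/47.1 − 1/99 = 0.01113.
Ccw = 89.847 mL/cmH2O.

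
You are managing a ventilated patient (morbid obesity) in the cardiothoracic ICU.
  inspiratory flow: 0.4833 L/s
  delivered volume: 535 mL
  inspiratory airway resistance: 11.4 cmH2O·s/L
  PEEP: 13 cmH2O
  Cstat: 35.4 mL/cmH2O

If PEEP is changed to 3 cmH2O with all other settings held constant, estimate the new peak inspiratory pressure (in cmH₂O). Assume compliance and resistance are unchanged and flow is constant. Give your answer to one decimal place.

23.6

PIP = Vt/C + R·V̇ + PEEP (constant-flow equation of motion).
Only the baseline term changes: ΔPIP = ΔPEEP = 3 − 13 = -10.0 cmH2O.
Original PIP = 535/35.4 + 11.4×0.4833 + 13 = 33.623 cmH2O; new PIP = 33.623 + (-10.0) = 23.623 cmH2O.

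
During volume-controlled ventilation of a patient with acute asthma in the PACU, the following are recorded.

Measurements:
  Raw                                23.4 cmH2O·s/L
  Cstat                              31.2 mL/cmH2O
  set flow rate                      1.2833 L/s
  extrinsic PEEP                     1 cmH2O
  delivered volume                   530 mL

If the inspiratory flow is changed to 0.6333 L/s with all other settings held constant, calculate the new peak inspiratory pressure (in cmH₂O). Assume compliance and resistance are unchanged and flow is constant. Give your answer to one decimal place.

PIP = Vt/C + R·V̇ + PEEP (constant-flow equation of motion).
Only the resistive term changes: ΔPIP = R × ΔV̇ = 23.4 × (0.6333 − 1.2833) = 23.4 × -0.65 = -15.21 cmH2O.
Original PIP = 530/31.2 + 23.4×1.2833 + 1 = 48.016 cmH2O; new PIP = 48.016 + (-15.21) = 32.806 cmH2O.

32.8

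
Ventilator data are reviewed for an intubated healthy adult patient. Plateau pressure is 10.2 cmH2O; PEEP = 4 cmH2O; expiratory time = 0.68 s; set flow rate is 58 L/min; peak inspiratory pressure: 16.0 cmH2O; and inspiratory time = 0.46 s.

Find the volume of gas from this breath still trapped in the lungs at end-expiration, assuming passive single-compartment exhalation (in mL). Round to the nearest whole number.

92

Flow: 58 L/min ÷ 60 = 0.9667 L/s.
Vt = flow × Ti = 0.9667 L/s × 0.46 s × 1000 mL/L = 444.68 mL.
R = (PIP − Pplat)/V̇ = (16.0 − 10.2) / 0.9667 = 5.8/0.9667 = 6.0 cmH2O·s/L.
C = Vt/(Pplat − PEEP) = 444.68 / (10.2 − 4) = 444.68/6.2 = 71.723 mL/cmH2O.
τ = R × C = 6.0 × 0.07172 L/cmH2O = 0.4303 s.
Fraction remaining = e^(−Te/τ) = e^(−0.68/0.4303) = 0.2059.
Trapped volume = 444.68 × 0.2059 = 91.56 mL.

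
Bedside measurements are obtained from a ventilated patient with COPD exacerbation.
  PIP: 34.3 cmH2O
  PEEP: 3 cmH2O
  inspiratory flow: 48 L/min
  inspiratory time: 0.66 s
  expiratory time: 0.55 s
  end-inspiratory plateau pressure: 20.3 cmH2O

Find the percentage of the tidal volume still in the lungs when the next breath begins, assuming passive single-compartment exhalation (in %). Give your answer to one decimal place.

35.7

Flow: 48 L/min ÷ 60 = 0.8 L/s.
Vt = flow × Ti = 0.8 L/s × 0.66 s × 1000 mL/L = 528.0 mL.
R = (PIP − Pplat)/V̇ = (34.3 − 20.3) / 0.8 = 14.0/0.8 = 17.5 cmH2O·s/L.
C = Vt/(Pplat − PEEP) = 528.0 / (20.3 − 3) = 528.0/17.3 = 30.52 mL/cmH2O.
τ = R × C = 17.5 × 0.03052 L/cmH2O = 0.5341 s.
Fraction remaining at end-expiration = e^(−Te/τ) = e^(−0.55/0.5341) = 0.3571 → 35.71%.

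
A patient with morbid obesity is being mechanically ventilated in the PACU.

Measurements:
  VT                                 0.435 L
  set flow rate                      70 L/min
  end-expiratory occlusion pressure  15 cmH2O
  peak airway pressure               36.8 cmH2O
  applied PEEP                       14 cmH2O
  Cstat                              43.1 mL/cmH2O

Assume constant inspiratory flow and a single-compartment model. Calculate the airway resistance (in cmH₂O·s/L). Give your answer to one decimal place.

Flow: 70 L/min ÷ 60 = 1.1667 L/s.
Total PEEP = 15 cmH2O (set 14 + intrinsic 1); this is the baseline alveolar pressure.
Equation of motion (constant flow): PIP = Vt/C + R·V̇ + PEEP.
R·V̇ = PIP − Vt/C − PEEP = 36.8 − 435/43.1 − 15 = 36.8 − 10.093 − 15 = 11.707 cmH2O.
R = 11.707 / 1.1667 = 10.034 cmH2O·s/L.

10.0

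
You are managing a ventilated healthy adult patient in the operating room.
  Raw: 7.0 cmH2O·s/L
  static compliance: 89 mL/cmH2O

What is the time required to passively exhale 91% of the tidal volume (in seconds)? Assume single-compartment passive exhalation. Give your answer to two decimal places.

1.50

τ = R × C = 7.0 × 89 mL/cmH2O = 7.0 × 0.089 L/cmH2O = 0.623 s.
Exhaled fraction f = 1 − e^(−t/τ) → t = −τ·ln(1 − f) = −0.623·ln(0.09) = 1.5 s.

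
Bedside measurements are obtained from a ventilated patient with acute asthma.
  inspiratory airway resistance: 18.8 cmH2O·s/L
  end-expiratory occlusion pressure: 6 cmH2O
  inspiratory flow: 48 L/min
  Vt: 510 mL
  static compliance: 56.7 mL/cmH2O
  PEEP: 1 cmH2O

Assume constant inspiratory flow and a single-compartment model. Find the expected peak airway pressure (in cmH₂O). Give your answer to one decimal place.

Flow: 48 L/min ÷ 60 = 0.8 L/s.
Total PEEP = 6 cmH2O (set 1 + intrinsic 5); this is the baseline alveolar pressure.
Equation of motion (constant flow): PIP = Vt/C + R·V̇ + PEEP.
PIP = 510/56.7 + 18.8×0.8 + 6 = 8.995 + 15.04 + 6 = 30.035 cmH2O.

30.0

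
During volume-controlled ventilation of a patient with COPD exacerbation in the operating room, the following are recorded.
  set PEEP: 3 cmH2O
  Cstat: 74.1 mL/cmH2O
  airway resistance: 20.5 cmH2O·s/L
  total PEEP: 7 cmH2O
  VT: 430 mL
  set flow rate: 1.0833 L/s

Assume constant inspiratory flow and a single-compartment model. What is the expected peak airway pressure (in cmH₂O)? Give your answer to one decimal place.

Total PEEP = 7 cmH2O (set 3 + intrinsic 4); this is the baseline alveolar pressure.
Equation of motion (constant flow): PIP = Vt/C + R·V̇ + PEEP.
PIP = 430/74.1 + 20.5×1.0833 + 7 = 5.803 + 22.208 + 7 = 35.011 cmH2O.

35.0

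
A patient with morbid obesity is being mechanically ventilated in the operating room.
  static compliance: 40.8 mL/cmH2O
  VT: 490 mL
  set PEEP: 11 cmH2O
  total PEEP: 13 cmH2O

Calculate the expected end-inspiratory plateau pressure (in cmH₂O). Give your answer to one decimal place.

25.0

End-expiratory occlusion gives total PEEP = 13 cmH2O (intrinsic PEEP = 13 − 11 = 2). Use total PEEP for the elastic gradient.
Pplat = PEEPtotal + Vt / Cstat = 13 + 490 / 40.8 = 13 + 12.01 = 25.01 cmH2O.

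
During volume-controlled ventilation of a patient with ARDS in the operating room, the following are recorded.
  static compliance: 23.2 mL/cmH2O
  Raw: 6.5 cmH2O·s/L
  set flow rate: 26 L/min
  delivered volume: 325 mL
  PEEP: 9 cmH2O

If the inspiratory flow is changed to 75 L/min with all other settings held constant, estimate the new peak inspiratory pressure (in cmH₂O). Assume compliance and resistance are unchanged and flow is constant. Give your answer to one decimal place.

31.1

Flow: 26 L/min ÷ 60 = 0.4333 L/s.
New flow: 75 L/min ÷ 60 = 1.25 L/s.
PIP = Vt/C + R·V̇ + PEEP (constant-flow equation of motion).
Only the resistive term changes: ΔPIP = R × ΔV̇ = 6.5 × (1.25 − 0.4333) = 6.5 × 0.8167 = 5.309 cmH2O.
Original PIP = 325/23.2 + 6.5×0.4333 + 9 = 25.825 cmH2O; new PIP = 25.825 + (5.309) = 31.134 cmH2O.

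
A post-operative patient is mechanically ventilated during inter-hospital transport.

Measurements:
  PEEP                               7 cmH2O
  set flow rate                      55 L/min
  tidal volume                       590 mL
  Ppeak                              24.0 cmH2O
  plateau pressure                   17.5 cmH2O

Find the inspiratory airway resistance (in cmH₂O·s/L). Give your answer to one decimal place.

7.1

Flow: 55 L/min ÷ 60 = 0.9167 L/s.
Raw = (PIP − Pplat) / flow = (24.0 − 17.5) / 0.9167 = 6.5 / 0.9167 = 7.091 cmH2O·s/L.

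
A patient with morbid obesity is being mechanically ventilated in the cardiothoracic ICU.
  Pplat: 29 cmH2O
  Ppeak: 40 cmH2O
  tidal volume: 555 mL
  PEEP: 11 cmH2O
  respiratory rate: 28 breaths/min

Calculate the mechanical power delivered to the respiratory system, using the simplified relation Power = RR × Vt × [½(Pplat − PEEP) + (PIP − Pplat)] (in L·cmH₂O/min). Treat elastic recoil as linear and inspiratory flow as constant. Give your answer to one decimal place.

310.8

Per-breath work = Vt × [½(Pplat−PEEP) + (PIP−Pplat)] = 0.555 × [0.5×18.0 + 11.0] = 0.555 × 20.0 = 11.1 L·cmH2O.
Power = 28 × 11.1 = 310.8 L·cmH2O/min.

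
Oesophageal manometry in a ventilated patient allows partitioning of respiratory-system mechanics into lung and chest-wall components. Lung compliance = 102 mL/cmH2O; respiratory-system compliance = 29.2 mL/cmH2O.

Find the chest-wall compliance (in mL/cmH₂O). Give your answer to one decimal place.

1/Ccw = 1/Crs − 1/CL.
1/Ccw = 1/29.2 − 1/102 = 0.02444.
Ccw = 40.917 mL/cmH2O.

40.9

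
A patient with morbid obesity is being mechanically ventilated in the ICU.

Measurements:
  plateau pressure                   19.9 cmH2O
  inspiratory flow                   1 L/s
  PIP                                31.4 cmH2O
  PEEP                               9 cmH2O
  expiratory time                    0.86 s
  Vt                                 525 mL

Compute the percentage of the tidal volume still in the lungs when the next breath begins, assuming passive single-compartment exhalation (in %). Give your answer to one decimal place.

R = (PIP − Pplat)/V̇ = (31.4 − 19.9) / 1 = 11.5/1 = 11.5 cmH2O·s/L.
C = Vt/(Pplat − PEEP) = 525.0 / (19.9 − 9) = 525.0/10.9 = 48.165 mL/cmH2O.
τ = R × C = 11.5 × 0.04817 L/cmH2O = 0.554 s.
Fraction remaining at end-expiration = e^(−Te/τ) = e^(−0.86/0.554) = 0.2118 → 21.18%.

21.2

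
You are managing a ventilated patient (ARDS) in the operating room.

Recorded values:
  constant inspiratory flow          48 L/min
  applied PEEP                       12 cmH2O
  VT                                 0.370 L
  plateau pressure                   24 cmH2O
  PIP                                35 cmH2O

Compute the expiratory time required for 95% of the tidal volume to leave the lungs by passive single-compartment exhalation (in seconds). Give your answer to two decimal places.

1.27

Flow: 48 L/min ÷ 60 = 0.8 L/s.
R = (PIP − Pplat)/V̇ = (35 − 24) / 0.8 = 11.0/0.8 = 13.75 cmH2O·s/L.
C = Vt/(Pplat − PEEP) = 370.0 / (24 − 12) = 370.0/12.0 = 30.833 mL/cmH2O.
τ = R × C = 13.75 × 0.03083 L/cmH2O = 0.4239 s.
t = −τ·ln(1 − 0.95) = −0.4239·ln(0.05) = 1.27 s.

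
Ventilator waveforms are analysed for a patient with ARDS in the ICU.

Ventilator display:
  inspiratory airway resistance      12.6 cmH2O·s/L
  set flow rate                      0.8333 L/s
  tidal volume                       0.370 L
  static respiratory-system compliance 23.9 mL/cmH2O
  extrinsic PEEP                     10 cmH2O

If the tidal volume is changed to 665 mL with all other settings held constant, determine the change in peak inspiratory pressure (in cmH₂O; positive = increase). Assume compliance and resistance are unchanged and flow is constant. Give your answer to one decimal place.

12.3

PIP = Vt/C + R·V̇ + PEEP (constant-flow equation of motion).
Only the elastic term changes: ΔPIP = ΔVt / C = (665 − 370) / 23.9 = 12.343 cmH2O.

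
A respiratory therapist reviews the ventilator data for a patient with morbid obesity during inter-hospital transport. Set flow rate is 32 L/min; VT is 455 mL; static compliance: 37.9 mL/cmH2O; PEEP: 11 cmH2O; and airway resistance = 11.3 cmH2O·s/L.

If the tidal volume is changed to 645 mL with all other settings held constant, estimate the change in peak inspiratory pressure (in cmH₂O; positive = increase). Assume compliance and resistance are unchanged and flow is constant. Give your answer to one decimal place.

5.0

PIP = Vt/C + R·V̇ + PEEP (constant-flow equation of motion).
Only the elastic term changes: ΔPIP = ΔVt / C = (645 − 455) / 37.9 = 5.013 cmH2O.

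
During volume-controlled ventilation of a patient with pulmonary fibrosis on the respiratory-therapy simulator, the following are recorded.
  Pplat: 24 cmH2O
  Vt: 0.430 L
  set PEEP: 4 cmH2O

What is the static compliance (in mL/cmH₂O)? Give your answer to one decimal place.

Cstat = Vt / (Pplat − PEEP) = 430 / (24 − 4) = 430 / 20.0 = 21.5 mL/cmH2O.

21.5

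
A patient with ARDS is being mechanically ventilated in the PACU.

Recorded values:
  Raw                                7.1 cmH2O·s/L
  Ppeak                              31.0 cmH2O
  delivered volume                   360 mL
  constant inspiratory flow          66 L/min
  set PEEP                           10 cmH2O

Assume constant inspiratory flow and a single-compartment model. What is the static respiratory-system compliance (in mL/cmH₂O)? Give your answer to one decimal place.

27.3

Flow: 66 L/min ÷ 60 = 1.1 L/s.
Equation of motion (constant flow): PIP = Vt/C + R·V̇ + PEEP.
Vt/C = PIP − R·V̇ − PEEP = 31.0 − 7.1×1.1 − 10 = 31.0 − 7.81 − 10 = 13.19 cmH2O.
C = Vt / 13.19 = 360 / 13.19 = 27.293 mL/cmH2O.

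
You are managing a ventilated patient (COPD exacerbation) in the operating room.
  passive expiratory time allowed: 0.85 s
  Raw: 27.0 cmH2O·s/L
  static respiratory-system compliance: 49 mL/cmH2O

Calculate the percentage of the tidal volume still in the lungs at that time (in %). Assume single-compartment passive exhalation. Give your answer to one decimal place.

52.6

τ = R × C = 27.0 × 49 mL/cmH2O = 27.0 × 0.049 L/cmH2O = 1.323 s.
Passive exhalation: V(t)/V₀ = e^(−t/τ) = e^(−0.85/1.323) = 0.526.
Fraction remaining = 0.526 → 52.6%.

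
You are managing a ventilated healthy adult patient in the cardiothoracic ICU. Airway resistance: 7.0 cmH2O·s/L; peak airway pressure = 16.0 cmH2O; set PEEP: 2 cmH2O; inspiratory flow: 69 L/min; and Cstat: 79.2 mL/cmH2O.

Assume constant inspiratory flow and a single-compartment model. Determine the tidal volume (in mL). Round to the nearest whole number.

Flow: 69 L/min ÷ 60 = 1.15 L/s.
Equation of motion (constant flow): PIP = Vt/C + R·V̇ + PEEP.
Vt/C = PIP − R·V̇ − PEEP = 16.0 − 8.05 − 2 = 5.95 cmH2O.
Vt = C × 5.95 = 79.2 × 5.95 = 471.24 mL.

471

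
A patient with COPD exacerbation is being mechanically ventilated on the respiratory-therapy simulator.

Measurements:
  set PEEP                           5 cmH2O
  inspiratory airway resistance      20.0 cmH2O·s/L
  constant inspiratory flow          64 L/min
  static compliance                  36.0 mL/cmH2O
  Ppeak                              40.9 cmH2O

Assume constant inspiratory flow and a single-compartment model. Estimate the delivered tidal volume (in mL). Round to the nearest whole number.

Flow: 64 L/min ÷ 60 = 1.0667 L/s.
Equation of motion (constant flow): PIP = Vt/C + R·V̇ + PEEP.
Vt/C = PIP − R·V̇ − PEEP = 40.9 − 21.334 − 5 = 14.566 cmH2O.
Vt = C × 14.566 = 36.0 × 14.566 = 524.38 mL.

524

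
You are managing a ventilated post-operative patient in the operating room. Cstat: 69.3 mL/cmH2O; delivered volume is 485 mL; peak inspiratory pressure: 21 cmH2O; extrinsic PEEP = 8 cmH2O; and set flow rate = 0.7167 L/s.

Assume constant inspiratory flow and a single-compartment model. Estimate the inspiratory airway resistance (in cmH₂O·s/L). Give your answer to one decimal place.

Equation of motion (constant flow): PIP = Vt/C + R·V̇ + PEEP.
R·V̇ = PIP − Vt/C − PEEP = 21 − 485/69.3 − 8 = 21 − 6.999 − 8 = 6.001 cmH2O.
R = 6.001 / 0.7167 = 8.373 cmH2O·s/L.

8.4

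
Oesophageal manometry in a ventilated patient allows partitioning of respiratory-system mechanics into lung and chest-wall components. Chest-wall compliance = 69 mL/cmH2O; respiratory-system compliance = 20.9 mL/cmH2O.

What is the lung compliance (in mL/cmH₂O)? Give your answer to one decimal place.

30.0

1/CL = 1/Crs − 1/Ccw.
1/CL = 1/20.9 − 1/69 = 0.03335.
CL = 29.985 mL/cmH2O.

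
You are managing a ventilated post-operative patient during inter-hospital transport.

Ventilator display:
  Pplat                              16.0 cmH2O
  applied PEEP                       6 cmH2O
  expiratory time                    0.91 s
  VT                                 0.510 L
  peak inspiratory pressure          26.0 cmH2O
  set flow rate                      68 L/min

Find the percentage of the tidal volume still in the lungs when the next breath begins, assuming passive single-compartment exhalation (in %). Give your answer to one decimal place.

13.2

Flow: 68 L/min ÷ 60 = 1.1333 L/s.
R = (PIP − Pplat)/V̇ = (26.0 − 16.0) / 1.1333 = 10.0/1.1333 = 8.824 cmH2O·s/L.
C = Vt/(Pplat − PEEP) = 510.0 / (16.0 − 6) = 510.0/10.0 = 51.0 mL/cmH2O.
τ = R × C = 8.824 × 0.051 L/cmH2O = 0.45 s.
Fraction remaining at end-expiration = e^(−Te/τ) = e^(−0.91/0.45) = 0.1324 → 13.24%.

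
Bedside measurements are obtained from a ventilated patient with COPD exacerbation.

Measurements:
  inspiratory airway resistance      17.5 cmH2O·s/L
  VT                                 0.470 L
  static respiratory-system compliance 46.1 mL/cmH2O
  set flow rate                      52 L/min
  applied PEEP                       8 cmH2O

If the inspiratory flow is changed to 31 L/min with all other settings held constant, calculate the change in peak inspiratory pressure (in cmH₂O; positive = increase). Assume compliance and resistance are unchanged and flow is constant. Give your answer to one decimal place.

Flow: 52 L/min ÷ 60 = 0.8667 L/s.
New flow: 31 L/min ÷ 60 = 0.5167 L/s.
PIP = Vt/C + R·V̇ + PEEP (constant-flow equation of motion).
Only the resistive term changes: ΔPIP = R × ΔV̇ = 17.5 × (0.5167 − 0.8667) = 17.5 × -0.35 = -6.125 cmH2O.

-6.1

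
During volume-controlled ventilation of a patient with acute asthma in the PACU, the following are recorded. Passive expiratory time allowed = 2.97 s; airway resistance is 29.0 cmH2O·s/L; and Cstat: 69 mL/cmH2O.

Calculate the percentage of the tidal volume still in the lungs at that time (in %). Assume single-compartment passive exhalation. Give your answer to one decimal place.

22.7

τ = R × C = 29.0 × 69 mL/cmH2O = 29.0 × 0.069 L/cmH2O = 2.001 s.
Passive exhalation: V(t)/V₀ = e^(−t/τ) = e^(−2.97/2.001) = 0.2267.
Fraction remaining = 0.2267 → 22.67%.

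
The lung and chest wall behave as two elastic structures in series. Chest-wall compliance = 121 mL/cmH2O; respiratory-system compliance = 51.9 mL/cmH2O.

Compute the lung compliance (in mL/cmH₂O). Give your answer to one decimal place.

90.9

1/CL = 1/Crs − 1/Ccw.
1/CL = 1/51.9 − 1/121 = 0.011.
CL = 90.909 mL/cmH2O.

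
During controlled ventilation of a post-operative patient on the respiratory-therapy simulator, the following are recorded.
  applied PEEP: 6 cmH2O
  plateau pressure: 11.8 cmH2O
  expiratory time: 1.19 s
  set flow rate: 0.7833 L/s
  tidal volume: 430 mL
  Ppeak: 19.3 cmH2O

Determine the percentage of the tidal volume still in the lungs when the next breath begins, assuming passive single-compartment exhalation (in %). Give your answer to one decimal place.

18.7

R = (PIP − Pplat)/V̇ = (19.3 − 11.8) / 0.7833 = 7.5/0.7833 = 9.575 cmH2O·s/L.
C = Vt/(Pplat − PEEP) = 430.0 / (11.8 − 6) = 430.0/5.8 = 74.138 mL/cmH2O.
τ = R × C = 9.575 × 0.07414 L/cmH2O = 0.7099 s.
Fraction remaining at end-expiration = e^(−Te/τ) = e^(−1.19/0.7099) = 0.1871 → 18.71%.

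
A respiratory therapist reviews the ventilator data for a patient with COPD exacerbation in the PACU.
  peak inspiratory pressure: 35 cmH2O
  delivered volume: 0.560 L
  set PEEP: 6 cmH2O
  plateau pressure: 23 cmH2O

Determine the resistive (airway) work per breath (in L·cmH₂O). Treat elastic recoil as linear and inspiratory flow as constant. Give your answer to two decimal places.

With constant inspiratory flow the resistive pressure is constant at PIP − Pplat = 35 − 23 = 12.0 cmH2O, so resistive work = 12.0 × 0.560 = 6.72 L·cmH2O.

6.72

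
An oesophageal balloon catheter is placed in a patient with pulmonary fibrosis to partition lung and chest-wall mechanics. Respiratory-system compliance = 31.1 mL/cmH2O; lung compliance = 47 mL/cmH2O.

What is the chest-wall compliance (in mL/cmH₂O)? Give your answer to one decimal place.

91.9

1/Ccw = 1/Crs − 1/CL.
1/Ccw = 1/31.1 − 1/47 = 0.01088.
Ccw = 91.912 mL/cmH2O.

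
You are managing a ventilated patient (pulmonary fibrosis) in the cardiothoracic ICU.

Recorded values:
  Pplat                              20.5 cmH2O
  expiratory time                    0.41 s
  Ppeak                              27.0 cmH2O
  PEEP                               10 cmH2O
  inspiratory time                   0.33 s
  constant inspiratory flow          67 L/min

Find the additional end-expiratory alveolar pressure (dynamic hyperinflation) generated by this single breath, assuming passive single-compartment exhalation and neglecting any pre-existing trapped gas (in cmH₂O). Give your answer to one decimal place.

1.4

Flow: 67 L/min ÷ 60 = 1.1167 L/s.
Vt = flow × Ti = 1.1167 L/s × 0.33 s × 1000 mL/L = 368.51 mL.
R = (PIP − Pplat)/V̇ = (27.0 − 20.5) / 1.1167 = 6.5/1.1167 = 5.821 cmH2O·s/L.
C = Vt/(Pplat − PEEP) = 368.51 / (20.5 − 10) = 368.51/10.5 = 35.096 mL/cmH2O.
τ = R × C = 5.821 × 0.0351 L/cmH2O = 0.2043 s.
Fraction remaining = e^(−Te/τ) = e^(−0.41/0.2043) = 0.1344; trapped volume = 368.51 × 0.1344 = 49.528 mL.
Additional alveolar pressure from trapping ≈ V_trapped / C = 49.528 / 35.096 = 1.411 cmH2O.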